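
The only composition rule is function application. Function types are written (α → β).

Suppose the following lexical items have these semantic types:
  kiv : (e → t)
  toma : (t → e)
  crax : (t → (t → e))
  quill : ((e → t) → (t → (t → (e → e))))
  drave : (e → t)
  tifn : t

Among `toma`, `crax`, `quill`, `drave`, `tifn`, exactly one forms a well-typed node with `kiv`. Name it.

toma : (t → e) — does not combine with kiv.
crax : (t → (t → e)) — does not combine with kiv.
quill — combines: quill : ((e → t) → (t → (t → (e → e)))) takes kiv : (e → t) as argument, giving (t → (t → (e → e))).
drave : (e → t) — does not combine with kiv.
tifn : t — does not combine with kiv.

quill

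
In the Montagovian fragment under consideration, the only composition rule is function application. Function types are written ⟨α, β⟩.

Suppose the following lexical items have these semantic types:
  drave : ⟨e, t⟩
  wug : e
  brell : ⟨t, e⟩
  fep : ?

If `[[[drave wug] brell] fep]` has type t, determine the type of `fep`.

⟨e, t⟩

[[[drave wug] brell] fep] is required to be t. [[drave wug] brell] : e cannot yield t as functor, so fep : ⟨e, t⟩.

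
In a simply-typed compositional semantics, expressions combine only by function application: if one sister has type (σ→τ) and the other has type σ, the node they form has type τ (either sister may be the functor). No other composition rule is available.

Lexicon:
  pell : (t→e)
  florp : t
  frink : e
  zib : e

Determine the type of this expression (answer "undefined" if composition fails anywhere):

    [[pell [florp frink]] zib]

[florp frink]: t and e cannot combine by function application — type clash.

undefined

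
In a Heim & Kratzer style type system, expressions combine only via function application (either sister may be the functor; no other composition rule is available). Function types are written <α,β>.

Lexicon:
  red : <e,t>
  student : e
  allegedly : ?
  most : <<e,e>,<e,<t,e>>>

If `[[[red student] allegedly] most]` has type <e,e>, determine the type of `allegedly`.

[[[red student] allegedly] most] is required to be <e,e>. most : <<e,e>,<e,<t,e>>> cannot yield <e,e> as functor, so [[red student] allegedly] : <<<e,e>,<e,<t,e>>>,<e,e>>.
[[red student] allegedly] is required to be <<<e,e>,<e,<t,e>>>,<e,e>>. [red student] : t cannot yield <<<e,e>,<e,<t,e>>>,<e,e>> as functor, so allegedly : <t,<<<e,e>,<e,<t,e>>>,<e,e>>>.

<t,<<<e,e>,<e,<t,e>>>,<e,e>>>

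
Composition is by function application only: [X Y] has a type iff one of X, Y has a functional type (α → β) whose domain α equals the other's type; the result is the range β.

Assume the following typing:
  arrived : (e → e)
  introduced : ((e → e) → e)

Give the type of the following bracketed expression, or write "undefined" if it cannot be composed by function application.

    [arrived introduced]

e

At [arrived introduced], introduced : ((e → e) → e) takes arrived : (e → e), giving e.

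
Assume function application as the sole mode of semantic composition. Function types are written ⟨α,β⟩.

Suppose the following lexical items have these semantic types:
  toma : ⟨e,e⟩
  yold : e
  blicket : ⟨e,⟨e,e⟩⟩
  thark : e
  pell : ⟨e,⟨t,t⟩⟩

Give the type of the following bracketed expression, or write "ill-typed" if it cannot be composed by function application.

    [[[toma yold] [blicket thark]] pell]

At [toma yold], toma : ⟨e,e⟩ takes yold : e, giving e.
At [blicket thark], blicket : ⟨e,⟨e,e⟩⟩ takes thark : e, giving ⟨e,e⟩.
At [[toma yold] [blicket thark]], [blicket thark] : ⟨e,e⟩ takes [toma yold] : e, giving e.
At [[[toma yold] [blicket thark]] pell], pell : ⟨e,⟨t,t⟩⟩ takes [[toma yold] [blicket thark]] : e, giving ⟨t,t⟩.

⟨t,t⟩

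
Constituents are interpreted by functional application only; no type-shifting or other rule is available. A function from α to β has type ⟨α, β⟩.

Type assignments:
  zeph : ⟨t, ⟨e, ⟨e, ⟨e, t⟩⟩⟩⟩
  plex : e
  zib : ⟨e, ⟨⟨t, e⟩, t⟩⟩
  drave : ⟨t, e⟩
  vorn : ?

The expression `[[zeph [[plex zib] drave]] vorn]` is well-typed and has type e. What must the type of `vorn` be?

For [[zeph [[plex zib] drave]] vorn] to have type e with [zeph [[plex zib] drave]] of type ⟨e, ⟨e, ⟨e, t⟩⟩⟩, vorn must be the function: vorn : ⟨⟨e, ⟨e, ⟨e, t⟩⟩⟩, e⟩.

⟨⟨e, ⟨e, ⟨e, t⟩⟩⟩, e⟩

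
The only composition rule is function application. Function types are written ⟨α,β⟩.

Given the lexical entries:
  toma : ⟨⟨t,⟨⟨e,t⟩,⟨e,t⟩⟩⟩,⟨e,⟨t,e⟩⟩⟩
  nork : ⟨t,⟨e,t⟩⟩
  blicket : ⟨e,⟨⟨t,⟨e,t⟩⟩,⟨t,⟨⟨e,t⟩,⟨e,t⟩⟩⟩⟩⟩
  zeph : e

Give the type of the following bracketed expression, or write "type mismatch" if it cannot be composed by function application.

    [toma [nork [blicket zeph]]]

⟨e,⟨t,e⟩⟩

[blicket zeph]: functor blicket : ⟨e,⟨⟨t,⟨e,t⟩⟩,⟨t,⟨⟨e,t⟩,⟨e,t⟩⟩⟩⟩⟩, argument zeph : e; result ⟨⟨t,⟨e,t⟩⟩,⟨t,⟨⟨e,t⟩,⟨e,t⟩⟩⟩⟩.
[nork [blicket zeph]]: functor [blicket zeph] : ⟨⟨t,⟨e,t⟩⟩,⟨t,⟨⟨e,t⟩,⟨e,t⟩⟩⟩⟩, argument nork : ⟨t,⟨e,t⟩⟩; result ⟨t,⟨⟨e,t⟩,⟨e,t⟩⟩⟩.
[toma [nork [blicket zeph]]]: functor toma : ⟨⟨t,⟨⟨e,t⟩,⟨e,t⟩⟩⟩,⟨e,⟨t,e⟩⟩⟩, argument [nork [blicket zeph]] : ⟨t,⟨⟨e,t⟩,⟨e,t⟩⟩⟩; result ⟨e,⟨t,e⟩⟩.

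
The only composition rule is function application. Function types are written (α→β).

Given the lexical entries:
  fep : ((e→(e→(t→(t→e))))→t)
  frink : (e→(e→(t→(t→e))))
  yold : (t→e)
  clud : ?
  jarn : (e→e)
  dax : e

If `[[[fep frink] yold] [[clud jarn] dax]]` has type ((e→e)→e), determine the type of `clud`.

For [[[fep frink] yold] [[clud jarn] dax]] to have type ((e→e)→e) with [[fep frink] yold] of type e, [[clud jarn] dax] must be the function: [[clud jarn] dax] : (e→((e→e)→e)).
For [[clud jarn] dax] to have type (e→((e→e)→e)) with dax of type e, [clud jarn] must be the function: [clud jarn] : (e→(e→((e→e)→e))).
For [clud jarn] to have type (e→(e→((e→e)→e))) with jarn of type (e→e), clud must be the function: clud : ((e→e)→(e→(e→((e→e)→e)))).

((e→e)→(e→(e→((e→e)→e))))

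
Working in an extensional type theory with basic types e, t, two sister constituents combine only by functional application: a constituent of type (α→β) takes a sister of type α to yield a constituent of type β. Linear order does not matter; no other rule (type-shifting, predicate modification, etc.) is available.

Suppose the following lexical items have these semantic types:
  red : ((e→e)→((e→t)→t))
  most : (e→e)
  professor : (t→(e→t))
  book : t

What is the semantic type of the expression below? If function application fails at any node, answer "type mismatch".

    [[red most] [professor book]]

t

[red most]: ((e→e)→((e→t)→t)) applied to (e→e) yields ((e→t)→t).
[professor book]: (t→(e→t)) applied to t yields (e→t).
[[red most] [professor book]]: ((e→t)→t) applied to (e→t) yields t.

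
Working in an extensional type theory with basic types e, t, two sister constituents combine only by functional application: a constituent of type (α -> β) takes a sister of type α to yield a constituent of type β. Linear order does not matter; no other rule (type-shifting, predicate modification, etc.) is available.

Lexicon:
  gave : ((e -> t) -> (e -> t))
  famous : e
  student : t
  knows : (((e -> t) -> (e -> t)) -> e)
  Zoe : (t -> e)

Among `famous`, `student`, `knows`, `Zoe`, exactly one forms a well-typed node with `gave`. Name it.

knows

famous : e — does not combine with gave.
student : t — does not combine with gave.
knows — combines: knows : (((e -> t) -> (e -> t)) -> e) takes gave : ((e -> t) -> (e -> t)) as argument, giving e.
Zoe : (t -> e) — does not combine with gave.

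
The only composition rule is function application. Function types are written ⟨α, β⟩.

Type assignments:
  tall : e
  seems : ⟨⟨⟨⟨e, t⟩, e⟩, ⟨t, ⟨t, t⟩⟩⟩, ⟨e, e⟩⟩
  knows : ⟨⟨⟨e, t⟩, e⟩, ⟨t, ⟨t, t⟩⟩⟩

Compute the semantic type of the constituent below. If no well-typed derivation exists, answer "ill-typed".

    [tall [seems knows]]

e

At [seems knows], seems : ⟨⟨⟨⟨e, t⟩, e⟩, ⟨t, ⟨t, t⟩⟩⟩, ⟨e, e⟩⟩ takes knows : ⟨⟨⟨e, t⟩, e⟩, ⟨t, ⟨t, t⟩⟩⟩, giving ⟨e, e⟩.
At [tall [seems knows]], [seems knows] : ⟨e, e⟩ takes tall : e, giving e.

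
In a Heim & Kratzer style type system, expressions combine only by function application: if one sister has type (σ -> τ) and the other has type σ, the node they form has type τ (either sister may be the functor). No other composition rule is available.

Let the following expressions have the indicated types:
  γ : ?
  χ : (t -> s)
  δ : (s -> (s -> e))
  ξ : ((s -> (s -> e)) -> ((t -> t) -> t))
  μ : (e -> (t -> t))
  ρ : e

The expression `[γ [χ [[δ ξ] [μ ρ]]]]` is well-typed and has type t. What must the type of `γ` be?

At [γ [χ [[δ ξ] [μ ρ]]]] (required: t): [χ [[δ ξ] [μ ρ]]] is s, which is not a function with range t; hence γ is the functor — type (s -> t).

(s -> t)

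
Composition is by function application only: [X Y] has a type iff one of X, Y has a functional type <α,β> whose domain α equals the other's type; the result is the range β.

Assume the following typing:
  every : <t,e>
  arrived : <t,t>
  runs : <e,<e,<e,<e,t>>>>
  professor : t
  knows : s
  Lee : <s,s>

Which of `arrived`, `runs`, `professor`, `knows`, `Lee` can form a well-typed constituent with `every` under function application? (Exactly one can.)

professor

arrived : <t,t> — neither side's domain matches the other.
runs : <e,<e,<e,<e,t>>>> — neither side's domain matches the other.
professor — combines: every : <t,e> takes professor : t as argument, giving e.
knows : s — neither side's domain matches the other.
Lee : <s,s> — neither side's domain matches the other.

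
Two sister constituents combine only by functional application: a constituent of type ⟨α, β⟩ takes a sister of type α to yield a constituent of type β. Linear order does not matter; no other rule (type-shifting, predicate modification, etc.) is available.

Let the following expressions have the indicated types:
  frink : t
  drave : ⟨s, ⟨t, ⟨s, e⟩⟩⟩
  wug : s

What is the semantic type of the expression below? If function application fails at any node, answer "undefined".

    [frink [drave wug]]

⟨s, e⟩

[drave wug]: drave is ⟨s, ⟨t, ⟨s, e⟩⟩⟩, wug is s; result ⟨t, ⟨s, e⟩⟩.
[frink [drave wug]]: [drave wug] is ⟨t, ⟨s, e⟩⟩, frink is t; result ⟨s, e⟩.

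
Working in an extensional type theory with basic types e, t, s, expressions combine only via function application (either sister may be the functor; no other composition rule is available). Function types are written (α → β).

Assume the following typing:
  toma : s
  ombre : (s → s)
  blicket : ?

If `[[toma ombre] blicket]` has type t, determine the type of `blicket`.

(s → t)

[[toma ombre] blicket] must have type t. The sister [toma ombre] has type s; that is not a function onto t, so blicket must be the functor, of type (s → t).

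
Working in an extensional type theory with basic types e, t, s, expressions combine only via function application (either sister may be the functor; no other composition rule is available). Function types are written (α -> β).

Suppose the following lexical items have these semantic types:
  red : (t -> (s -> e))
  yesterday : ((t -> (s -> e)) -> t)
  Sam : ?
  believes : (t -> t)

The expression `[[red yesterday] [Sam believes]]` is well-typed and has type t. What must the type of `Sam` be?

[[red yesterday] [Sam believes]] is required to be t. [red yesterday] : t cannot yield t as functor, so [Sam believes] : (t -> t).
[Sam believes] is required to be (t -> t). believes : (t -> t) cannot yield (t -> t) as functor, so Sam : ((t -> t) -> (t -> t)).

((t -> t) -> (t -> t))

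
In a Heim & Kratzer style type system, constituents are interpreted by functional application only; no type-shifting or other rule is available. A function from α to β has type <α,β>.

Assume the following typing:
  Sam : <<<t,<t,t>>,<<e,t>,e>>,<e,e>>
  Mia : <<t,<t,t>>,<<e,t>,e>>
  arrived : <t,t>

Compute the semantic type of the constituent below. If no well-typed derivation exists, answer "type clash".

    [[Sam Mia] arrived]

type clash

[Sam Mia] — Sam of type <<<t,<t,t>>,<<e,t>,e>>,<e,e>> combines with Mia of type <<t,<t,t>>,<<e,t>,e>>: type <e,e>.
[[Sam Mia] arrived]: <e,e> with <t,t> — neither is a function whose domain matches the other; composition fails here.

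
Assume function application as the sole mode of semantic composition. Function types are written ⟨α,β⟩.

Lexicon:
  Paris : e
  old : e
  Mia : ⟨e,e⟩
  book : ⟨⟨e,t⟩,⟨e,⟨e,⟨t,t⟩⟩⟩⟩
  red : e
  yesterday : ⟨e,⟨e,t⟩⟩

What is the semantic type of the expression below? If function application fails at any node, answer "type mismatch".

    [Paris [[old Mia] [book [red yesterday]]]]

⟨t,t⟩

[old Mia] — Mia of type ⟨e,e⟩ combines with old of type e: type e.
[red yesterday] — yesterday of type ⟨e,⟨e,t⟩⟩ combines with red of type e: type ⟨e,t⟩.
[book [red yesterday]] — book of type ⟨⟨e,t⟩,⟨e,⟨e,⟨t,t⟩⟩⟩⟩ combines with [red yesterday] of type ⟨e,t⟩: type ⟨e,⟨e,⟨t,t⟩⟩⟩.
[[old Mia] [book [red yesterday]]] — [book [red yesterday]] of type ⟨e,⟨e,⟨t,t⟩⟩⟩ combines with [old Mia] of type e: type ⟨e,⟨t,t⟩⟩.
[Paris [[old Mia] [book [red yesterday]]]] — [[old Mia] [book [red yesterday]]] of type ⟨e,⟨t,t⟩⟩ combines with Paris of type e: type ⟨t,t⟩.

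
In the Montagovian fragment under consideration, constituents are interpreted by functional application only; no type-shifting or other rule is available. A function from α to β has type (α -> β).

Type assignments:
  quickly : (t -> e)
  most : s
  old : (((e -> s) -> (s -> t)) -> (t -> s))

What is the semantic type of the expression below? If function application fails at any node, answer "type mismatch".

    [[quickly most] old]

type mismatch

At [quickly most]: neither (t -> e) nor s can take the other as argument; the node is ill-typed.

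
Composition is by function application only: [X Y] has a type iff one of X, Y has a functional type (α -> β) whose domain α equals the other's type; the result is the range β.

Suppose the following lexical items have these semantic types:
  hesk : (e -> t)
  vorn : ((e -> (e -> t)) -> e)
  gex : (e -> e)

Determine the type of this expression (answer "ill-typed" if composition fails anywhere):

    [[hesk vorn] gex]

[hesk vorn]: (e -> t) and ((e -> (e -> t)) -> e) cannot combine by function application — type clash.

ill-typed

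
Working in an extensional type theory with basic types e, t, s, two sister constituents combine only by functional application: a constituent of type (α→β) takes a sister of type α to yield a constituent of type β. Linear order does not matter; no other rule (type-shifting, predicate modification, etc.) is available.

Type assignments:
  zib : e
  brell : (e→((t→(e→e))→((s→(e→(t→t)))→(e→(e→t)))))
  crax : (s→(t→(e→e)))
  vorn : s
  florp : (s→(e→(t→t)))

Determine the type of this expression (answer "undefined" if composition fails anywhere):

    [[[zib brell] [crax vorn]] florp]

(e→(e→t))

[zib brell]: (e→((t→(e→e))→((s→(e→(t→t)))→(e→(e→t))))) applied to e yields ((t→(e→e))→((s→(e→(t→t)))→(e→(e→t)))).
[crax vorn]: (s→(t→(e→e))) applied to s yields (t→(e→e)).
[[zib brell] [crax vorn]]: ((t→(e→e))→((s→(e→(t→t)))→(e→(e→t)))) applied to (t→(e→e)) yields ((s→(e→(t→t)))→(e→(e→t))).
[[[zib brell] [crax vorn]] florp]: ((s→(e→(t→t)))→(e→(e→t))) applied to (s→(e→(t→t))) yields (e→(e→t)).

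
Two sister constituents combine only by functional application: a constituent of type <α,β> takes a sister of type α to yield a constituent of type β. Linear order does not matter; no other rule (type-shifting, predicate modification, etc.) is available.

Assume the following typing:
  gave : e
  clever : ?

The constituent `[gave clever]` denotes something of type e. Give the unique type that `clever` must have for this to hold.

<e,e>

For [gave clever] to have type e with gave of type e, clever must be the function: clever : <e,e>.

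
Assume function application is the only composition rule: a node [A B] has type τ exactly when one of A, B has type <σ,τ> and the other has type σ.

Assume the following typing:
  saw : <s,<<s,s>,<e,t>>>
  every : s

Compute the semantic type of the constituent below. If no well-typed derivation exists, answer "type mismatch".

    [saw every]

[saw every]: saw is <s,<<s,s>,<e,t>>>, every is s; result <<s,s>,<e,t>>.

<<s,s>,<e,t>>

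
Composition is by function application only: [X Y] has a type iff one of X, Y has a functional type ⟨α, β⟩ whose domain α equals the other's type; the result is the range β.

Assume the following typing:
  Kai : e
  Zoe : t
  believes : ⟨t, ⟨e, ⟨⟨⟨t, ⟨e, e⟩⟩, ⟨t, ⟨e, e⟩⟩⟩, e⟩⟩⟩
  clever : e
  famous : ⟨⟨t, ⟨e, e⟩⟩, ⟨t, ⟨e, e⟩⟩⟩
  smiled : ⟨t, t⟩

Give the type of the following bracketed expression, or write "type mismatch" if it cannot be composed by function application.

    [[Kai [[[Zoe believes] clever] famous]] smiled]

type mismatch

[Zoe believes]: believes is ⟨t, ⟨e, ⟨⟨⟨t, ⟨e, e⟩⟩, ⟨t, ⟨e, e⟩⟩⟩, e⟩⟩⟩, Zoe is t; result ⟨e, ⟨⟨⟨t, ⟨e, e⟩⟩, ⟨t, ⟨e, e⟩⟩⟩, e⟩⟩.
[[Zoe believes] clever]: [Zoe believes] is ⟨e, ⟨⟨⟨t, ⟨e, e⟩⟩, ⟨t, ⟨e, e⟩⟩⟩, e⟩⟩, clever is e; result ⟨⟨⟨t, ⟨e, e⟩⟩, ⟨t, ⟨e, e⟩⟩⟩, e⟩.
[[[Zoe believes] clever] famous]: [[Zoe believes] clever] is ⟨⟨⟨t, ⟨e, e⟩⟩, ⟨t, ⟨e, e⟩⟩⟩, e⟩, famous is ⟨⟨t, ⟨e, e⟩⟩, ⟨t, ⟨e, e⟩⟩⟩; result e.
At [Kai [[[Zoe believes] clever] famous]]: neither e nor e can take the other as argument; the node is ill-typed.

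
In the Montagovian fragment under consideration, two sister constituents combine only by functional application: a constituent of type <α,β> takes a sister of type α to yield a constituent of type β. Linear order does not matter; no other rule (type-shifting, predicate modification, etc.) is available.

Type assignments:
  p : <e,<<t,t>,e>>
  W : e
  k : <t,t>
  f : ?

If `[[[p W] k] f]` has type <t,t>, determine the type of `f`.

<e,<t,t>>

For [[[p W] k] f] to have type <t,t> with [[p W] k] of type e, f must be the function: f : <e,<t,t>>.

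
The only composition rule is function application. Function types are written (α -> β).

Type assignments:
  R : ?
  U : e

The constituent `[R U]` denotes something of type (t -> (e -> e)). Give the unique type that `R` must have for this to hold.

[R U] is required to be (t -> (e -> e)). U : e cannot yield (t -> (e -> e)) as functor, so R : (e -> (t -> (e -> e))).

(e -> (t -> (e -> e)))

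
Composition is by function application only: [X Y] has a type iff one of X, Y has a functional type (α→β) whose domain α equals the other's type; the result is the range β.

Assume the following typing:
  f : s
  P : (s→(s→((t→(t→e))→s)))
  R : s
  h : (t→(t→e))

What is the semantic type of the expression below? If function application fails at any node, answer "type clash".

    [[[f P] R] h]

s

[f P]: P is (s→(s→((t→(t→e))→s))), f is s; result (s→((t→(t→e))→s)).
[[f P] R]: [f P] is (s→((t→(t→e))→s)), R is s; result ((t→(t→e))→s).
[[[f P] R] h]: [[f P] R] is ((t→(t→e))→s), h is (t→(t→e)); result s.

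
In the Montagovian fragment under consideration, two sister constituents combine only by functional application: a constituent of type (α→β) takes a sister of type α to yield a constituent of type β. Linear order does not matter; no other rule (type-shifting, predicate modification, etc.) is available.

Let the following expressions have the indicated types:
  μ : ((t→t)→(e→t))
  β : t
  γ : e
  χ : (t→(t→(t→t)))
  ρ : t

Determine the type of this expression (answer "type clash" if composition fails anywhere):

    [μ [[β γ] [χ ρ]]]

[β γ]: t and e cannot combine by function application — type clash.

type clash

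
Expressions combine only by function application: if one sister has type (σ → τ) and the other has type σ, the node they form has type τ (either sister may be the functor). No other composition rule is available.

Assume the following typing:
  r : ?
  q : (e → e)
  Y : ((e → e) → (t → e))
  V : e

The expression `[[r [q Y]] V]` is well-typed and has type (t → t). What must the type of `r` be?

((t → e) → (e → (t → t)))

At [[r [q Y]] V] (required: (t → t)): V is e, which is not a function with range (t → t); hence [r [q Y]] is the functor — type (e → (t → t)).
At [r [q Y]] (required: (e → (t → t))): [q Y] is (t → e), which is not a function with range (e → (t → t)); hence r is the functor — type ((t → e) → (e → (t → t))).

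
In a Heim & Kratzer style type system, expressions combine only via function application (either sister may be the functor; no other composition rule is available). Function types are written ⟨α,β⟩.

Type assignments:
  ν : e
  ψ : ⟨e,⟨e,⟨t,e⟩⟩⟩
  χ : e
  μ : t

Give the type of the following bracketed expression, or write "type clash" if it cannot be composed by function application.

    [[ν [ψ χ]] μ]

[ψ χ]: functor ψ : ⟨e,⟨e,⟨t,e⟩⟩⟩, argument χ : e; result ⟨e,⟨t,e⟩⟩.
[ν [ψ χ]]: functor [ψ χ] : ⟨e,⟨t,e⟩⟩, argument ν : e; result ⟨t,e⟩.
[[ν [ψ χ]] μ]: functor [ν [ψ χ]] : ⟨t,e⟩, argument μ : t; result e.

e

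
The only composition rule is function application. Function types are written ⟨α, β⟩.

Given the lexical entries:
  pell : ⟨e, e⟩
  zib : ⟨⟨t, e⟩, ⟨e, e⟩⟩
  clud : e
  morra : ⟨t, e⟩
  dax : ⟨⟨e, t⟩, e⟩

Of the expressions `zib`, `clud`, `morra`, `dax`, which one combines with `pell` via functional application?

clud

zib : ⟨⟨t, e⟩, ⟨e, e⟩⟩ — no; pell wants e, and zib wants ⟨t, e⟩.
clud — combines: pell : ⟨e, e⟩ takes clud : e as argument, giving e.
morra : ⟨t, e⟩ — no; pell wants e, and morra wants t.
dax : ⟨⟨e, t⟩, e⟩ — no; pell wants e, and dax wants ⟨e, t⟩.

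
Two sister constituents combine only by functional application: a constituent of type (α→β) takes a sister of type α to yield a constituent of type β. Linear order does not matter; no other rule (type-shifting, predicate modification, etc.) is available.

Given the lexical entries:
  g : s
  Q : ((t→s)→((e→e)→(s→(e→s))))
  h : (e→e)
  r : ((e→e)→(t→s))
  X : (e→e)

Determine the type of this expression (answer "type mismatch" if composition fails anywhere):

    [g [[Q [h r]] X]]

[h r]: r is ((e→e)→(t→s)), h is (e→e); result (t→s).
[Q [h r]]: Q is ((t→s)→((e→e)→(s→(e→s)))), [h r] is (t→s); result ((e→e)→(s→(e→s))).
[[Q [h r]] X]: [Q [h r]] is ((e→e)→(s→(e→s))), X is (e→e); result (s→(e→s)).
[g [[Q [h r]] X]]: [[Q [h r]] X] is (s→(e→s)), g is s; result (e→s).

(e→s)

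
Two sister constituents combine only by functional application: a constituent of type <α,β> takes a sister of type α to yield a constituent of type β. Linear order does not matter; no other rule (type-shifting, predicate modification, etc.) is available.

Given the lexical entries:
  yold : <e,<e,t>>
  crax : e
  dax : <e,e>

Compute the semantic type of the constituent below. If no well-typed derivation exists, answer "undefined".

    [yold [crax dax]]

<e,t>

[crax dax]: dax is <e,e>, crax is e; result e.
[yold [crax dax]]: yold is <e,<e,t>>, [crax dax] is e; result <e,t>.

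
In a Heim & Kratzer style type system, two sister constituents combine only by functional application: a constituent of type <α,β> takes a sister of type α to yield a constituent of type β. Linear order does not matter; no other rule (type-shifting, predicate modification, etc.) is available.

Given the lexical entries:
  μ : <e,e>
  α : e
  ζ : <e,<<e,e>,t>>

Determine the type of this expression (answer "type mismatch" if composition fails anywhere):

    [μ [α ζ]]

At [α ζ], ζ : <e,<<e,e>,t>> takes α : e, giving <<e,e>,t>.
At [μ [α ζ]], [α ζ] : <<e,e>,t> takes μ : <e,e>, giving t.

t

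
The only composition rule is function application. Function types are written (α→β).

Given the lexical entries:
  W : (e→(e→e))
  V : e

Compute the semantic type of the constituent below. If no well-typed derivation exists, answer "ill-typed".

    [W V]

[W V]: functor W : (e→(e→e)), argument V : e; result (e→e).

(e→e)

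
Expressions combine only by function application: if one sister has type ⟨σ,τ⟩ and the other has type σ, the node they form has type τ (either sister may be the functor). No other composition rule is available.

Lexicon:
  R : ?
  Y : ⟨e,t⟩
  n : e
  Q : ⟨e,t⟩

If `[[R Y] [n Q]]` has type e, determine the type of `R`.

⟨⟨e,t⟩,⟨t,e⟩⟩

[[R Y] [n Q]] is required to be e. [n Q] : t cannot yield e as functor, so [R Y] : ⟨t,e⟩.
[R Y] is required to be ⟨t,e⟩. Y : ⟨e,t⟩ cannot yield ⟨t,e⟩ as functor, so R : ⟨⟨e,t⟩,⟨t,e⟩⟩.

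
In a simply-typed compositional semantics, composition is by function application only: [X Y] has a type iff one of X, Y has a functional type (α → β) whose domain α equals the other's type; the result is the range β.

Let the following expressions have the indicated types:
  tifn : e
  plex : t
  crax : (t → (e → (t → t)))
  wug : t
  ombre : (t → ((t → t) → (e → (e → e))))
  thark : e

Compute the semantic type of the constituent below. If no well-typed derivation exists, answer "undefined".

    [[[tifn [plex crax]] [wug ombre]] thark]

(e → e)

[plex crax]: (t → (e → (t → t))) applied to t yields (e → (t → t)).
[tifn [plex crax]]: (e → (t → t)) applied to e yields (t → t).
[wug ombre]: (t → ((t → t) → (e → (e → e)))) applied to t yields ((t → t) → (e → (e → e))).
[[tifn [plex crax]] [wug ombre]]: ((t → t) → (e → (e → e))) applied to (t → t) yields (e → (e → e)).
[[[tifn [plex crax]] [wug ombre]] thark]: (e → (e → e)) applied to e yields (e → e).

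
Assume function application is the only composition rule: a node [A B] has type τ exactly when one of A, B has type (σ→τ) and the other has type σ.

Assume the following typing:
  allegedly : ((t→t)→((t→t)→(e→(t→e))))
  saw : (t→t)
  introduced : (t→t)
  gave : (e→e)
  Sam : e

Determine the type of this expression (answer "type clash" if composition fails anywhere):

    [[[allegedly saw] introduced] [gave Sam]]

(t→e)

[allegedly saw]: allegedly is ((t→t)→((t→t)→(e→(t→e)))), saw is (t→t); result ((t→t)→(e→(t→e))).
[[allegedly saw] introduced]: [allegedly saw] is ((t→t)→(e→(t→e))), introduced is (t→t); result (e→(t→e)).
[gave Sam]: gave is (e→e), Sam is e; result e.
[[[allegedly saw] introduced] [gave Sam]]: [[allegedly saw] introduced] is (e→(t→e)), [gave Sam] is e; result (t→e).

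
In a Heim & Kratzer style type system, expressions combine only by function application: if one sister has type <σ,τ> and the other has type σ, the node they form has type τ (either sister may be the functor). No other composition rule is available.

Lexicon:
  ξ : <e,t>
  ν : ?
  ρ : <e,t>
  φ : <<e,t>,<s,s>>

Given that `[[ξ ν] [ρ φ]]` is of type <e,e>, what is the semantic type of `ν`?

[[ξ ν] [ρ φ]] must have type <e,e>. The sister [ρ φ] has type <s,s>; that is not a function onto <e,e>, so [ξ ν] must be the functor, of type <<s,s>,<e,e>>.
[ξ ν] must have type <<s,s>,<e,e>>. The sister ξ has type <e,t>; that is not a function onto <<s,s>,<e,e>>, so ν must be the functor, of type <<e,t>,<<s,s>,<e,e>>>.

<<e,t>,<<s,s>,<e,e>>>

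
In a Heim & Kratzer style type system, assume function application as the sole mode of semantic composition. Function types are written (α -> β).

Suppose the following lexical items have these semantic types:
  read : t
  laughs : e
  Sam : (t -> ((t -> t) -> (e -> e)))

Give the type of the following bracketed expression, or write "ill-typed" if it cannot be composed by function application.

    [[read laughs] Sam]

ill-typed

[read laughs]: t and e cannot combine by function application — type clash.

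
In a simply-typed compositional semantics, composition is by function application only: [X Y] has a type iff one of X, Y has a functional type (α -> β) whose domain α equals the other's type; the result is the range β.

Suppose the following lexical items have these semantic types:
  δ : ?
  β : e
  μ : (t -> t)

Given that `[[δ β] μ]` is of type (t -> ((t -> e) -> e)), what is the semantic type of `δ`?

(e -> ((t -> t) -> (t -> ((t -> e) -> e))))

[[δ β] μ] is required to be (t -> ((t -> e) -> e)). μ : (t -> t) cannot yield (t -> ((t -> e) -> e)) as functor, so [δ β] : ((t -> t) -> (t -> ((t -> e) -> e))).
[δ β] is required to be ((t -> t) -> (t -> ((t -> e) -> e))). β : e cannot yield ((t -> t) -> (t -> ((t -> e) -> e))) as functor, so δ : (e -> ((t -> t) -> (t -> ((t -> e) -> e)))).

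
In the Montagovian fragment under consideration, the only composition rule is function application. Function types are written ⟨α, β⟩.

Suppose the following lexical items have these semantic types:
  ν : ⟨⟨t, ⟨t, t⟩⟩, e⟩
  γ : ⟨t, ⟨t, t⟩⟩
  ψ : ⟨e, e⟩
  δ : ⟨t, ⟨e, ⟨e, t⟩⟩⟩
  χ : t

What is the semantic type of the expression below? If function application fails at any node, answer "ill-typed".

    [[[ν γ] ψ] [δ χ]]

⟨e, t⟩

[ν γ]: ν is ⟨⟨t, ⟨t, t⟩⟩, e⟩, γ is ⟨t, ⟨t, t⟩⟩; result e.
[[ν γ] ψ]: ψ is ⟨e, e⟩, [ν γ] is e; result e.
[δ χ]: δ is ⟨t, ⟨e, ⟨e, t⟩⟩⟩, χ is t; result ⟨e, ⟨e, t⟩⟩.
[[[ν γ] ψ] [δ χ]]: [δ χ] is ⟨e, ⟨e, t⟩⟩, [[ν γ] ψ] is e; result ⟨e, t⟩.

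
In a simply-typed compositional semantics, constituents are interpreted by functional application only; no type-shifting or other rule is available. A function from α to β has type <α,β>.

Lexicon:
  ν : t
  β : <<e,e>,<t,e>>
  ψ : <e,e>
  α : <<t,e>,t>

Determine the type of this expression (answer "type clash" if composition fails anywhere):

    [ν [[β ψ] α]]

[β ψ]: β is <<e,e>,<t,e>>, ψ is <e,e>; result <t,e>.
[[β ψ] α]: α is <<t,e>,t>, [β ψ] is <t,e>; result t.
At [ν [[β ψ] α]]: neither t nor t can take the other as argument; the node is ill-typed.

type clash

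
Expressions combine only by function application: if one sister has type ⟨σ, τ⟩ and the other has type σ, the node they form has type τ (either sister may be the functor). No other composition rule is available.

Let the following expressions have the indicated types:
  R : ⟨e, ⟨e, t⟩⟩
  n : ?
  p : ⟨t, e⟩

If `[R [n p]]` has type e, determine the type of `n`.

[R [n p]] is required to be e. R : ⟨e, ⟨e, t⟩⟩ cannot yield e as functor, so [n p] : ⟨⟨e, ⟨e, t⟩⟩, e⟩.
[n p] is required to be ⟨⟨e, ⟨e, t⟩⟩, e⟩. p : ⟨t, e⟩ cannot yield ⟨⟨e, ⟨e, t⟩⟩, e⟩ as functor, so n : ⟨⟨t, e⟩, ⟨⟨e, ⟨e, t⟩⟩, e⟩⟩.

⟨⟨t, e⟩, ⟨⟨e, ⟨e, t⟩⟩, e⟩⟩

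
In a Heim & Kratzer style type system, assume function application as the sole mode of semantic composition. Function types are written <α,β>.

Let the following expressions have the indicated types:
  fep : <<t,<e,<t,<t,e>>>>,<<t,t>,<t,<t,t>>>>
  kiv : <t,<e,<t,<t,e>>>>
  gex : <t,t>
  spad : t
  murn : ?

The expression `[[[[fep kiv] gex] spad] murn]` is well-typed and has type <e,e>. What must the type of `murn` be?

<<t,t>,<e,e>>

[[[[fep kiv] gex] spad] murn] is required to be <e,e>. [[[fep kiv] gex] spad] : <t,t> cannot yield <e,e> as functor, so murn : <<t,t>,<e,e>>.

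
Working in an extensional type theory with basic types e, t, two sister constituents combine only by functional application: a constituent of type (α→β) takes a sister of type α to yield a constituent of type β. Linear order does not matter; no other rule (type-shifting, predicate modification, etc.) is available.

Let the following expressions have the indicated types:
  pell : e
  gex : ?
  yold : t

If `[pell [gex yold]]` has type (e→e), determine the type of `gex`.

[pell [gex yold]] is required to be (e→e). pell : e cannot yield (e→e) as functor, so [gex yold] : (e→(e→e)).
[gex yold] is required to be (e→(e→e)). yold : t cannot yield (e→(e→e)) as functor, so gex : (t→(e→(e→e))).

(t→(e→(e→e)))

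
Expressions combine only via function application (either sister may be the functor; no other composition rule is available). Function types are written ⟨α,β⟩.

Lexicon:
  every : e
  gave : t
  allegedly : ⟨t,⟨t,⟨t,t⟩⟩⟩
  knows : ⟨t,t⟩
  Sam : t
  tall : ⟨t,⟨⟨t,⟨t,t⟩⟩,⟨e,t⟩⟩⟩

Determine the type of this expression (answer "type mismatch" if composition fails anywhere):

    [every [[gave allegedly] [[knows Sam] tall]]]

t

[gave allegedly] — allegedly of type ⟨t,⟨t,⟨t,t⟩⟩⟩ combines with gave of type t: type ⟨t,⟨t,t⟩⟩.
[knows Sam] — knows of type ⟨t,t⟩ combines with Sam of type t: type t.
[[knows Sam] tall] — tall of type ⟨t,⟨⟨t,⟨t,t⟩⟩,⟨e,t⟩⟩⟩ combines with [knows Sam] of type t: type ⟨⟨t,⟨t,t⟩⟩,⟨e,t⟩⟩.
[[gave allegedly] [[knows Sam] tall]] — [[knows Sam] tall] of type ⟨⟨t,⟨t,t⟩⟩,⟨e,t⟩⟩ combines with [gave allegedly] of type ⟨t,⟨t,t⟩⟩: type ⟨e,t⟩.
[every [[gave allegedly] [[knows Sam] tall]]] — [[gave allegedly] [[knows Sam] tall]] of type ⟨e,t⟩ combines with every of type e: type t.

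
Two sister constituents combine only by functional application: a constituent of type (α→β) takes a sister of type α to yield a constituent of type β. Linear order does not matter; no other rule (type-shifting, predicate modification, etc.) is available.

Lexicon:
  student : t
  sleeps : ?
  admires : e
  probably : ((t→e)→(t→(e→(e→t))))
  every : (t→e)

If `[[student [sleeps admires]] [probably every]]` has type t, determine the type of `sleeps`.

[[student [sleeps admires]] [probably every]] is required to be t. [probably every] : (t→(e→(e→t))) cannot yield t as functor, so [student [sleeps admires]] : ((t→(e→(e→t)))→t).
[student [sleeps admires]] is required to be ((t→(e→(e→t)))→t). student : t cannot yield ((t→(e→(e→t)))→t) as functor, so [sleeps admires] : (t→((t→(e→(e→t)))→t)).
[sleeps admires] is required to be (t→((t→(e→(e→t)))→t)). admires : e cannot yield (t→((t→(e→(e→t)))→t)) as functor, so sleeps : (e→(t→((t→(e→(e→t)))→t))).

(e→(t→((t→(e→(e→t)))→t)))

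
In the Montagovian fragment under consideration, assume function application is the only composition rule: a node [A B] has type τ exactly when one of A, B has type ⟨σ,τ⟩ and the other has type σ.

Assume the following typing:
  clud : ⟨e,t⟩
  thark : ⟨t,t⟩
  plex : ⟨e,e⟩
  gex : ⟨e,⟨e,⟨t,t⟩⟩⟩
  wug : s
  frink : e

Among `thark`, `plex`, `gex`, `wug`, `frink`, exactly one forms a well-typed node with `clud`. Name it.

thark : ⟨t,t⟩ — no; clud wants e, and thark wants t.
plex : ⟨e,e⟩ — no; clud wants e, and plex wants e.
gex : ⟨e,⟨e,⟨t,t⟩⟩⟩ — no; clud wants e, and gex wants e.
wug : s — no; clud wants e, and wug wants nothing (atomic).
frink — combines: clud : ⟨e,t⟩ takes frink : e as argument, giving t.

frink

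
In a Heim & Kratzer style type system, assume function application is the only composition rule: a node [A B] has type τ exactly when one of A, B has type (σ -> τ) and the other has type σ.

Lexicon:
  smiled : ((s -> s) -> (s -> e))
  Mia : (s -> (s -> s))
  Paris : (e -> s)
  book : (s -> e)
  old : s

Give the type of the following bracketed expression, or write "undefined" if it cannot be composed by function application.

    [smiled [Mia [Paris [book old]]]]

[book old]: book is (s -> e), old is s; result e.
[Paris [book old]]: Paris is (e -> s), [book old] is e; result s.
[Mia [Paris [book old]]]: Mia is (s -> (s -> s)), [Paris [book old]] is s; result (s -> s).
[smiled [Mia [Paris [book old]]]]: smiled is ((s -> s) -> (s -> e)), [Mia [Paris [book old]]] is (s -> s); result (s -> e).

(s -> e)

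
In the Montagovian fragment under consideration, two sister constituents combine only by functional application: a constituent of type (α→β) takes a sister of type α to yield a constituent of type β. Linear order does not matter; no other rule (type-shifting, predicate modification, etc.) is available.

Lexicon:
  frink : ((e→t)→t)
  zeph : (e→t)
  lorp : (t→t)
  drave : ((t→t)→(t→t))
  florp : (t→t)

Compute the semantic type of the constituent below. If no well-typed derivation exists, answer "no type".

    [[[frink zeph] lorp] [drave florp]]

[frink zeph]: frink is ((e→t)→t), zeph is (e→t); result t.
[[frink zeph] lorp]: lorp is (t→t), [frink zeph] is t; result t.
[drave florp]: drave is ((t→t)→(t→t)), florp is (t→t); result (t→t).
[[[frink zeph] lorp] [drave florp]]: [drave florp] is (t→t), [[frink zeph] lorp] is t; result t.

t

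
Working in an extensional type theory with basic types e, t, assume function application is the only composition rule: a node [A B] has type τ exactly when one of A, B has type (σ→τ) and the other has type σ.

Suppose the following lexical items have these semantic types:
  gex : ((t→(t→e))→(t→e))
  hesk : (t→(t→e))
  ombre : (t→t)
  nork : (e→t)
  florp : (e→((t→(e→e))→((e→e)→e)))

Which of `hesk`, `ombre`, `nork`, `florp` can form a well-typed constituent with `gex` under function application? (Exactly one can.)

hesk — combines: gex : ((t→(t→e))→(t→e)) takes hesk : (t→(t→e)) as argument, giving (t→e).
ombre : (t→t) — neither side's domain matches the other.
nork : (e→t) — neither side's domain matches the other.
florp : (e→((t→(e→e))→((e→e)→e))) — neither side's domain matches the other.

hesk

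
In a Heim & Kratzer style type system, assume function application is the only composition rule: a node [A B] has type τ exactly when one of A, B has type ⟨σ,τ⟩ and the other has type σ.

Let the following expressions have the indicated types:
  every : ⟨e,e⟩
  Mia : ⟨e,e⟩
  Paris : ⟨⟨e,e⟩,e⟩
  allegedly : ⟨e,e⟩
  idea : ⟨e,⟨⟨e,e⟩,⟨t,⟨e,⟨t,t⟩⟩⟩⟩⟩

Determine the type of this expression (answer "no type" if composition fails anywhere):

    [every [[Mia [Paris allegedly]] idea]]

⟨t,⟨e,⟨t,t⟩⟩⟩

[Paris allegedly]: ⟨⟨e,e⟩,e⟩ applied to ⟨e,e⟩ yields e.
[Mia [Paris allegedly]]: ⟨e,e⟩ applied to e yields e.
[[Mia [Paris allegedly]] idea]: ⟨e,⟨⟨e,e⟩,⟨t,⟨e,⟨t,t⟩⟩⟩⟩⟩ applied to e yields ⟨⟨e,e⟩,⟨t,⟨e,⟨t,t⟩⟩⟩⟩.
[every [[Mia [Paris allegedly]] idea]]: ⟨⟨e,e⟩,⟨t,⟨e,⟨t,t⟩⟩⟩⟩ applied to ⟨e,e⟩ yields ⟨t,⟨e,⟨t,t⟩⟩⟩.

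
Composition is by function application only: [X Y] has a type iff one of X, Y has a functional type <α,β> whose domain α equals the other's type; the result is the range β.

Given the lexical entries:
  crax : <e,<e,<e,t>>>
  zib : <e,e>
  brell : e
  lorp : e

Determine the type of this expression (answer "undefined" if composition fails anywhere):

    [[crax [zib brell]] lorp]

<e,t>

[zib brell] — zib of type <e,e> combines with brell of type e: type e.
[crax [zib brell]] — crax of type <e,<e,<e,t>>> combines with [zib brell] of type e: type <e,<e,t>>.
[[crax [zib brell]] lorp] — [crax [zib brell]] of type <e,<e,t>> combines with lorp of type e: type <e,t>.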